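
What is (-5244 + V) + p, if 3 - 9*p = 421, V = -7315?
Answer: -113449/9 ≈ -12605.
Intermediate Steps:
p = -418/9 (p = ⅓ - ⅑*421 = ⅓ - 421/9 = -418/9 ≈ -46.444)
(-5244 + V) + p = (-5244 - 7315) - 418/9 = -12559 - 418/9 = -113449/9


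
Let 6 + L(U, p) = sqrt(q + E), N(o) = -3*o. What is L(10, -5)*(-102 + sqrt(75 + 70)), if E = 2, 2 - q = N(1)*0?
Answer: 408 - 4*sqrt(145) ≈ 359.83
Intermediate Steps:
q = 2 (q = 2 - (-3*1)*0 = 2 - (-3)*0 = 2 - 1*0 = 2 + 0 = 2)
L(U, p) = -4 (L(U, p) = -6 + sqrt(2 + 2) = -6 + sqrt(4) = -6 + 2 = -4)
L(10, -5)*(-102 + sqrt(75 + 70)) = -4*(-102 + sqrt(75 + 70)) = -4*(-102 + sqrt(145)) = 408 - 4*sqrt(145)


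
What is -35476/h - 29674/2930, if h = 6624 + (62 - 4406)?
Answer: -858007/33402 ≈ -25.687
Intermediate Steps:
h = 2280 (h = 6624 - 4344 = 2280)
-35476/h - 29674/2930 = -35476/2280 - 29674/2930 = -35476*1/2280 - 29674*1/2930 = -8869/570 - 14837/1465 = -858007/33402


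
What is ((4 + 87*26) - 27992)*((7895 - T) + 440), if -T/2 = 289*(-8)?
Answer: -95469186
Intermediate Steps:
T = 4624 (T = -578*(-8) = -2*(-2312) = 4624)
((4 + 87*26) - 27992)*((7895 - T) + 440) = ((4 + 87*26) - 27992)*((7895 - 1*4624) + 440) = ((4 + 2262) - 27992)*((7895 - 4624) + 440) = (2266 - 27992)*(3271 + 440) = -25726*3711 = -95469186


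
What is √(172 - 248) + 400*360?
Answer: 144000 + 2*I*√19 ≈ 1.44e+5 + 8.7178*I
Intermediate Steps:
√(172 - 248) + 400*360 = √(-76) + 144000 = 2*I*√19 + 144000 = 144000 + 2*I*√19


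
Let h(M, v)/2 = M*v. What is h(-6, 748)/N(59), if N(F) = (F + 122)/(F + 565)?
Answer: -5601024/181 ≈ -30945.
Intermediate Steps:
h(M, v) = 2*M*v (h(M, v) = 2*(M*v) = 2*M*v)
N(F) = (122 + F)/(565 + F)
h(-6, 748)/N(59) = (2*(-6)*748)/(((122 + 59)/(565 + 59))) = -8976/(181/624) = -8976/((1/624)*181) = -8976/181/624 = -8976*624/181 = -5601024/181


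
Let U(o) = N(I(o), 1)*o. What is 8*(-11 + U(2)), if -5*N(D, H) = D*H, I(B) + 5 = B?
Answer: -392/5 ≈ -78.400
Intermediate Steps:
I(B) = -5 + B
N(D, H) = -D*H/5
U(o) = o*(1 - o/5) (U(o) = (-1/5*(-5 + o)*1)*o = (1 - o/5)*o = o*(1 - o/5))
8*(-11 + U(2)) = 8*(-11 + (1/5)*2*(5 - 1*2)) = 8*(-11 + (1/5)*2*(5 - 2)) = 8*(-11 + (1/5)*2*3) = 8*(-11 + 6/5) = 8*(-49/5) = -392/5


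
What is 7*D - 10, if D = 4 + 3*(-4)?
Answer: -66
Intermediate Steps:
D = -8 (D = 4 - 12 = -8)
7*D - 10 = 7*(-8) - 10 = -56 - 10 = -66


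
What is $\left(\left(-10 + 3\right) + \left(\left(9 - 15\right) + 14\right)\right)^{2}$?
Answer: $1$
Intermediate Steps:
$\left(\left(-10 + 3\right) + \left(\left(9 - 15\right) + 14\right)\right)^{2} = \left(-7 + \left(-6 + 14\right)\right)^{2} = \left(-7 + 8\right)^{2} = 1^{2} = 1$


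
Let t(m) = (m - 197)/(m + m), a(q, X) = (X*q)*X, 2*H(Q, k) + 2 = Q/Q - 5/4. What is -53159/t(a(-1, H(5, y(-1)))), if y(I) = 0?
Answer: -8611758/12689 ≈ -678.68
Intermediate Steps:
H(Q, k) = -9/8 (H(Q, k) = -1 + (Q/Q - 5/4)/2 = -1 + (1 - 5*¼)/2 = -1 + (1 - 5/4)/2 = -1 + (½)*(-¼) = -1 - ⅛ = -9/8)
a(q, X) = q*X²
t(m) = (-197 + m)/(2*m) (t(m) = (-197 + m)/((2*m)) = (-197 + m)*(1/(2*m)) = (-197 + m)/(2*m))
-53159/t(a(-1, H(5, y(-1)))) = -53159*(-81/(32*(-197 - (-9/8)²))) = -53159*(-81/(32*(-197 - 1*81/64))) = -53159*(-81/(32*(-197 - 81/64))) = -53159/((½)*(-64/81)*(-12689/64)) = -53159/12689/162 = -53159*162/12689 = -8611758/12689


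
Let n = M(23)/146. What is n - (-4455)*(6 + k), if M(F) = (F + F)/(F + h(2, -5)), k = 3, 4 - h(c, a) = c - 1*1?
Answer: 76100333/1898 ≈ 40095.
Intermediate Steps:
h(c, a) = 5 - c (h(c, a) = 4 - (c - 1*1) = 4 - (c - 1) = 4 - (-1 + c) = 4 + (1 - c) = 5 - c)
M(F) = 2*F/(3 + F) (M(F) = (F + F)/(F + (5 - 1*2)) = (2*F)/(F + (5 - 2)) = (2*F)/(F + 3) = (2*F)/(3 + F) = 2*F/(3 + F))
n = 23/1898 (n = (2*23/(3 + 23))/146 = (2*23/26)*(1/146) = (2*23*(1/26))*(1/146) = (23/13)*(1/146) = 23/1898 ≈ 0.012118)
n - (-4455)*(6 + k) = 23/1898 - (-4455)*(6 + 3) = 23/1898 - (-4455)*9 = 23/1898 - 495*(-81) = 23/1898 + 40095 = 76100333/1898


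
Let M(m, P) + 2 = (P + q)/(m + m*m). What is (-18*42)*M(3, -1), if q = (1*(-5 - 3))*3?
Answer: 3087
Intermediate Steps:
q = -24 (q = (1*(-8))*3 = -8*3 = -24)
M(m, P) = -2 + (-24 + P)/(m + m²) (M(m, P) = -2 + (P - 24)/(m + m*m) = -2 + (-24 + P)/(m + m²))
(-18*42)*M(3, -1) = (-18*42)*((-24 - 1 - 2*3 - 2*3²)/(3*(1 + 3))) = -252*(-24 - 1 - 6 - 2*9)/4 = -252*(-24 - 1 - 6 - 18)/4 = -252*(-49)/4 = -756*(-49/12) = 3087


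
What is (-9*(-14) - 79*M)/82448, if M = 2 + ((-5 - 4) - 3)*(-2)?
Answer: -241/10306 ≈ -0.023384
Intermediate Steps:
M = 26 (M = 2 + (-9 - 3)*(-2) = 2 - 12*(-2) = 2 + 24 = 26)
(-9*(-14) - 79*M)/82448 = (-9*(-14) - 79*26)/82448 = (126 - 2054)*(1/82448) = -1928*1/82448 = -241/10306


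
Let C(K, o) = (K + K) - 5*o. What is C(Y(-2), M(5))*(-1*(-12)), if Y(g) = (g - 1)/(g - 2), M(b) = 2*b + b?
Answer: -882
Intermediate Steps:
M(b) = 3*b
Y(g) = (-1 + g)/(-2 + g)
C(K, o) = -5*o + 2*K (C(K, o) = 2*K - 5*o = -5*o + 2*K)
C(Y(-2), M(5))*(-1*(-12)) = (-15*5 + 2*((-1 - 2)/(-2 - 2)))*(-1*(-12)) = (-5*15 + 2*(-3/(-4)))*12 = (-75 + 2*(-¼*(-3)))*12 = (-75 + 2*(¾))*12 = (-75 + 3/2)*12 = -147/2*12 = -882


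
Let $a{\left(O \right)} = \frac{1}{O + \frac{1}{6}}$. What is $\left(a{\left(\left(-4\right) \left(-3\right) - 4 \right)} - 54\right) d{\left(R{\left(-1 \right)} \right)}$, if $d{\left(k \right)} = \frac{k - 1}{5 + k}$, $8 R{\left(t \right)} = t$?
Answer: $\frac{7920}{637} \approx 12.433$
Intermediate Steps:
$R{\left(t \right)} = \frac{t}{8}$
$a{\left(O \right)} = \frac{1}{\frac{1}{6} + O}$ ($a{\left(O \right)} = \frac{1}{O + \frac{1}{6}} = \frac{1}{\frac{1}{6} + O}$)
$d{\left(k \right)} = \frac{-1 + k}{5 + k}$
$\left(a{\left(\left(-4\right) \left(-3\right) - 4 \right)} - 54\right) d{\left(R{\left(-1 \right)} \right)} = \left(\frac{6}{1 + 6 \left(\left(-4\right) \left(-3\right) - 4\right)} - 54\right) \frac{-1 + \frac{1}{8} \left(-1\right)}{5 + \frac{1}{8} \left(-1\right)} = \left(\frac{6}{1 + 6 \left(12 - 4\right)} - 54\right) \frac{-1 - \frac{1}{8}}{5 - \frac{1}{8}} = \left(\frac{6}{1 + 6 \cdot 8} - 54\right) \frac{1}{\frac{39}{8}} \left(- \frac{9}{8}\right) = \left(\frac{6}{1 + 48} - 54\right) \frac{8}{39} \left(- \frac{9}{8}\right) = \left(\frac{6}{49} - 54\right) \left(- \frac{3}{13}\right) = \left(- \frac{2640}{49}\right) \left(- \frac{3}{13}\right) = \frac{7920}{637}$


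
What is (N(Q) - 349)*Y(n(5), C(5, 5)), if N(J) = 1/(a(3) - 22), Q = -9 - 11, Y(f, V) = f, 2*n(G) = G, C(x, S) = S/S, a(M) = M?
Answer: -16580/19 ≈ -872.63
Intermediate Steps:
C(x, S) = 1
n(G) = G/2
Q = -20
N(J) = -1/19 (N(J) = 1/(3 - 22) = 1/(-19) = -1/19)
(N(Q) - 349)*Y(n(5), C(5, 5)) = (-1/19 - 349)*((½)*5) = -6632/19*5/2 = -16580/19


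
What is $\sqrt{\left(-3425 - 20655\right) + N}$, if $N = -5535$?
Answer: $i \sqrt{29615} \approx 172.09 i$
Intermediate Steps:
$\sqrt{\left(-3425 - 20655\right) + N} = \sqrt{\left(-3425 - 20655\right) - 5535} = \sqrt{-24080 - 5535} = \sqrt{-29615} = i \sqrt{29615}$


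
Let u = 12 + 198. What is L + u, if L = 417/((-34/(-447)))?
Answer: 193539/34 ≈ 5692.3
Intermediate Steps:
L = 186399/34 (L = 417/((-34*(-1/447))) = 417/(34/447) = 417*(447/34) = 186399/34 ≈ 5482.3)
u = 210
L + u = 186399/34 + 210 = 193539/34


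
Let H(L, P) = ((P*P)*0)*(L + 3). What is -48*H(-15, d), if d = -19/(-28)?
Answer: 0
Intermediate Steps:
d = 19/28 (d = -19*(-1/28) = 19/28 ≈ 0.67857)
H(L, P) = 0 (H(L, P) = (P²*0)*(3 + L) = 0*(3 + L) = 0)
-48*H(-15, d) = -48*0 = 0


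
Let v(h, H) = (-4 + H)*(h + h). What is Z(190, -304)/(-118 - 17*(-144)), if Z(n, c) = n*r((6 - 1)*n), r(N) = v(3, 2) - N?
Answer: -18278/233 ≈ -78.446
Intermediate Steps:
v(h, H) = 2*h*(-4 + H) (v(h, H) = (-4 + H)*(2*h) = 2*h*(-4 + H))
r(N) = -12 - N (r(N) = 2*3*(-4 + 2) - N = 2*3*(-2) - N = -12 - N)
Z(n, c) = n*(-12 - 5*n) (Z(n, c) = n*(-12 - (6 - 1)*n) = n*(-12 - 5*n))
Z(190, -304)/(-118 - 17*(-144)) = (-1*190*(12 + 5*190))/(-118 - 17*(-144)) = (-1*190*(12 + 950))/(-118 + 2448) = -1*190*962/2330 = -182780*1/2330 = -18278/233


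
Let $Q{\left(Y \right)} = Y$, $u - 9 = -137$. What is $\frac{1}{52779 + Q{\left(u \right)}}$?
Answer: $\frac{1}{52651} \approx 1.8993 \cdot 10^{-5}$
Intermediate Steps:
$u = -128$ ($u = 9 - 137 = -128$)
$\frac{1}{52779 + Q{\left(u \right)}} = \frac{1}{52779 - 128} = \frac{1}{52651}$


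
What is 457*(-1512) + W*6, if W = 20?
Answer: -690864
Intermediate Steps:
457*(-1512) + W*6 = 457*(-1512) + 20*6 = -690984 + 120 = -690864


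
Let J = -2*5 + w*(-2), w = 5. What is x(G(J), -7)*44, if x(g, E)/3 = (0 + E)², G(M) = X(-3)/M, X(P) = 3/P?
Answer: 6468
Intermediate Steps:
J = -20 (J = -2*5 + 5*(-2) = -10 - 10 = -20)
G(M) = -1/M (G(M) = (3/(-3))/M = (3*(-⅓))/M = -1/M)
x(g, E) = 3*E² (x(g, E) = 3*(0 + E)² = 3*E²)
x(G(J), -7)*44 = (3*(-7)²)*44 = (3*49)*44 = 147*44 = 6468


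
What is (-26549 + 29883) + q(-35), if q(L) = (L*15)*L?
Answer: 21709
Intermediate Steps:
q(L) = 15*L² (q(L) = (15*L)*L = 15*L²)
(-26549 + 29883) + q(-35) = (-26549 + 29883) + 15*(-35)² = 3334 + 15*1225 = 3334 + 18375 = 21709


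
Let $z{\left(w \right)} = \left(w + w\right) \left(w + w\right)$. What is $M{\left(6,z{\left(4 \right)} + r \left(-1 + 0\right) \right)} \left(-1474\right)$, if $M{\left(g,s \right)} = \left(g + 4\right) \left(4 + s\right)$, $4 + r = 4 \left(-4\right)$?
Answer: $-1297120$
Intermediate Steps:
$z{\left(w \right)} = 4 w^{2}$ ($z{\left(w \right)} = 2 w 2 w = 4 w^{2}$)
$r = -20$ ($r = -4 + 4 \left(-4\right) = -4 - 16 = -20$)
$M{\left(g,s \right)} = \left(4 + g\right) \left(4 + s\right)$
$M{\left(6,z{\left(4 \right)} + r \left(-1 + 0\right) \right)} \left(-1474\right) = \left(16 + 4 \cdot 6 + 4 \left(4 \cdot 4^{2} - 20 \left(-1 + 0\right)\right) + 6 \left(4 \cdot 4^{2} - 20 \left(-1 + 0\right)\right)\right) \left(-1474\right) = \left(16 + 24 + 4 \left(4 \cdot 16 - -20\right) + 6 \left(4 \cdot 16 - -20\right)\right) \left(-1474\right) = \left(16 + 24 + 4 \left(64 + 20\right) + 6 \left(64 + 20\right)\right) \left(-1474\right) = \left(16 + 24 + 4 \cdot 84 + 6 \cdot 84\right) \left(-1474\right) = \left(16 + 24 + 336 + 504\right) \left(-1474\right) = 880 \left(-1474\right) = -1297120$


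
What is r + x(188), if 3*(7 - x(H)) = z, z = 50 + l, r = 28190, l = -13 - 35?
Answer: 84589/3 ≈ 28196.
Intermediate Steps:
l = -48
z = 2 (z = 50 - 48 = 2)
x(H) = 19/3 (x(H) = 7 - 1/3*2 = 7 - 2/3 = 19/3)
r + x(188) = 28190 + 19/3 = 84589/3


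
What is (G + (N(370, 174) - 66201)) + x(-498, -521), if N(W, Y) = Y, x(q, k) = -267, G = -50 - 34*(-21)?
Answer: -65630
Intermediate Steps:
G = 664 (G = -50 + 714 = 664)
(G + (N(370, 174) - 66201)) + x(-498, -521) = (664 + (174 - 66201)) - 267 = (664 - 66027) - 267 = -65363 - 267 = -65630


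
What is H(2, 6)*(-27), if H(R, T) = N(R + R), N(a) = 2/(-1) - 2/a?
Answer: 135/2 ≈ 67.500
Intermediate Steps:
N(a) = -2 - 2/a (N(a) = 2*(-1) - 2/a = -2 - 2/a)
H(R, T) = -2 - 1/R (H(R, T) = -2 - 2/(R + R) = -2 - 2*1/(2*R) = -2 - 1/R)
H(2, 6)*(-27) = (-2 - 1/2)*(-27) = -5/2*(-27) = 135/2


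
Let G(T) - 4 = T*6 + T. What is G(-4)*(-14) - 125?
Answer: 211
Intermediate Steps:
G(T) = 4 + 7*T (G(T) = 4 + (T*6 + T) = 4 + (6*T + T) = 4 + 7*T)
G(-4)*(-14) - 125 = (4 + 7*(-4))*(-14) - 125 = (4 - 28)*(-14) - 125 = -24*(-14) - 125 = 336 - 125 = 211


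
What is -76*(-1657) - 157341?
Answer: -31409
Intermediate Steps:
-76*(-1657) - 157341 = 125932 - 157341 = -31409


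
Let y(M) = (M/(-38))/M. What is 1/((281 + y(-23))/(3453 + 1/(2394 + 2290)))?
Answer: 307303207/25005534 ≈ 12.289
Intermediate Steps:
y(M) = -1/38 (y(M) = (M*(-1/38))/M = (-M/38)/M = -1/38)
1/((281 + y(-23))/(3453 + 1/(2394 + 2290))) = 1/((281 - 1/38)/(3453 + 1/(2394 + 2290))) = 1/(10677/(38*(3453 + 1/4684))) = 1/(10677/(38*(16173853/4684))) = 1/((10677/38)*(4684/16173853)) = 1/(25005534/307303207) = 307303207/25005534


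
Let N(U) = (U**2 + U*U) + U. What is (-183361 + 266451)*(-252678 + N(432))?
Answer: 10054056180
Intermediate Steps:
N(U) = U + 2*U**2 (N(U) = (U**2 + U**2) + U = 2*U**2 + U = U + 2*U**2)
(-183361 + 266451)*(-252678 + N(432)) = (-183361 + 266451)*(-252678 + 432*(1 + 2*432)) = 83090*(-252678 + 432*(1 + 864)) = 83090*(-252678 + 432*865) = 83090*(-252678 + 373680) = 83090*121002 = 10054056180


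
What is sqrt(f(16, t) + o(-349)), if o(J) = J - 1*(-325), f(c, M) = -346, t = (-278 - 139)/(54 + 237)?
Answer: I*sqrt(370) ≈ 19.235*I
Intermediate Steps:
t = -139/97 (t = -417/291 = -417*1/291 = -139/97 ≈ -1.4330)
o(J) = 325 + J (o(J) = J + 325 = 325 + J)
sqrt(f(16, t) + o(-349)) = sqrt(-346 + (325 - 349)) = sqrt(-346 - 24) = sqrt(-370) = I*sqrt(370)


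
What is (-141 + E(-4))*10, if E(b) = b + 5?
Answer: -1400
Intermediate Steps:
E(b) = 5 + b
(-141 + E(-4))*10 = (-141 + (5 - 4))*10 = (-141 + 1)*10 = -140*10 = -1400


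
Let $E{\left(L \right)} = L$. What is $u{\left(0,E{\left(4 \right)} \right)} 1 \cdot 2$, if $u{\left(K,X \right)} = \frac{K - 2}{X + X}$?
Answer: $- \frac{1}{2} \approx -0.5$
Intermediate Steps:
$u{\left(K,X \right)} = \frac{-2 + K}{2 X}$
$u{\left(0,E{\left(4 \right)} \right)} 1 \cdot 2 = \frac{-2 + 0}{2 \cdot 4} \cdot 1 \cdot 2 = \frac{1}{2} \cdot \frac{1}{4} \left(-2\right) 1 \cdot 2 = \left(- \frac{1}{4}\right) 1 \cdot 2 = \left(- \frac{1}{4}\right) 2 = - \frac{1}{2}$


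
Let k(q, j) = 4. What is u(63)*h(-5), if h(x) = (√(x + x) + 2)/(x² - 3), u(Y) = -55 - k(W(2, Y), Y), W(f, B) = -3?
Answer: -59/11 - 59*I*√10/22 ≈ -5.3636 - 8.4807*I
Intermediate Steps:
u(Y) = -59 (u(Y) = -55 - 1*4 = -55 - 4 = -59)
h(x) = (2 + √2*√x)/(-3 + x²) (h(x) = (√(2*x) + 2)/(-3 + x²) = (√2*√x + 2)/(-3 + x²) = (2 + √2*√x)/(-3 + x²))
u(63)*h(-5) = -59*(2 + √2*√(-5))/(-3 + (-5)²) = -59*(2 + √2*(I*√5))/(-3 + 25) = -59*(2 + I*√10)/22 = -59*(1/11 + I*√10/22) = -59/11 - 59*I*√10/22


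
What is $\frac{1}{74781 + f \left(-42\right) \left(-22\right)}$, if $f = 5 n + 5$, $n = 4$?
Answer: $\frac{1}{97881} \approx 1.0216 \cdot 10^{-5}$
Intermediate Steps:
$f = 25$ ($f = 5 \cdot 4 + 5 = 20 + 5 = 25$)
$\frac{1}{74781 + f \left(-42\right) \left(-22\right)} = \frac{1}{74781 + 25 \left(-42\right) \left(-22\right)} = \frac{1}{74781 - -23100} = \frac{1}{74781 + 23100} = \frac{1}{97881}$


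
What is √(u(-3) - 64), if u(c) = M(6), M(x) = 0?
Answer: 8*I ≈ 8.0*I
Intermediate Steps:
u(c) = 0
√(u(-3) - 64) = √(0 - 64) = √(-64) = 8*I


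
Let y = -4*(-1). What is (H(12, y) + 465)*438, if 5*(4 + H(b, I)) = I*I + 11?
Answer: 1021416/5 ≈ 2.0428e+5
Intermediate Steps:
y = 4
H(b, I) = -9/5 + I²/5 (H(b, I) = -4 + (I*I + 11)/5 = -4 + (I² + 11)/5 = -4 + (11 + I²)/5 = -4 + (11/5 + I²/5) = -9/5 + I²/5)
(H(12, y) + 465)*438 = ((-9/5 + (⅕)*4²) + 465)*438 = ((-9/5 + (⅕)*16) + 465)*438 = ((-9/5 + 16/5) + 465)*438 = (7/5 + 465)*438 = (2332/5)*438 = 1021416/5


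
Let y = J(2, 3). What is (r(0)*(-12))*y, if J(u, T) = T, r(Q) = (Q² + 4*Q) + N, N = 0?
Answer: 0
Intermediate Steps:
r(Q) = Q² + 4*Q (r(Q) = (Q² + 4*Q) + 0 = Q² + 4*Q)
y = 3
(r(0)*(-12))*y = ((0*(4 + 0))*(-12))*3 = ((0*4)*(-12))*3 = (0*(-12))*3 = 0*3 = 0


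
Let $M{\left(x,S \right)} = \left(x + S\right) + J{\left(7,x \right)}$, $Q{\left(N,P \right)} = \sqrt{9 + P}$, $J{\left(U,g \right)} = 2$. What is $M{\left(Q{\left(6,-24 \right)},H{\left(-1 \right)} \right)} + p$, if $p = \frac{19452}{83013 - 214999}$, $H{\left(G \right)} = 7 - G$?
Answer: $\frac{650204}{65993} + i \sqrt{15} \approx 9.8526 + 3.873 i$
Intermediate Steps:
$M{\left(x,S \right)} = 2 + S + x$ ($M{\left(x,S \right)} = \left(x + S\right) + 2 = \left(S + x\right) + 2 = 2 + S + x$)
$p = - \frac{9726}{65993}$ ($p = \frac{19452}{-131986} = 19452 \left(- \frac{1}{131986}\right) = - \frac{9726}{65993} \approx -0.14738$)
$M{\left(Q{\left(6,-24 \right)},H{\left(-1 \right)} \right)} + p = \left(2 + \left(7 - -1\right) + \sqrt{9 - 24}\right) - \frac{9726}{65993} = \left(2 + \left(7 + 1\right) + \sqrt{-15}\right) - \frac{9726}{65993} = \left(2 + 8 + i \sqrt{15}\right) - \frac{9726}{65993} = \left(10 + i \sqrt{15}\right) - \frac{9726}{65993} = \frac{650204}{65993} + i \sqrt{15}$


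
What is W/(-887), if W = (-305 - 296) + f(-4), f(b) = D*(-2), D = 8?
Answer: 617/887 ≈ 0.69560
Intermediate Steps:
f(b) = -16 (f(b) = 8*(-2) = -16)
W = -617 (W = (-305 - 296) - 16 = -601 - 16 = -617)
W/(-887) = -617/(-887) = -617*(-1/887) = 617/887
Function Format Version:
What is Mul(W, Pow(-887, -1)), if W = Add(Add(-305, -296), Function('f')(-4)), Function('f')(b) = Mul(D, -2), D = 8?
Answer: Rational(617, 887) ≈ 0.69560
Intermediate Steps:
Function('f')(b) = -16 (Function('f')(b) = Mul(8, -2) = -16)
W = -617 (W = Add(Add(-305, -296), -16) = Add(-601, -16) = -617)
Mul(W, Pow(-887, -1)) = Mul(-617, Pow(-887, -1)) = Mul(-617, Rational(-1, 887)) = Rational(617, 887)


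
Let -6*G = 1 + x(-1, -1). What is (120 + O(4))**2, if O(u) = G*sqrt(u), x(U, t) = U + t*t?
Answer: 128881/9 ≈ 14320.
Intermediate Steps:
x(U, t) = U + t**2
G = -1/6 (G = -(1 + (-1 + (-1)**2))/6 = -(1 + (-1 + 1))/6 = -(1 + 0)/6 = -1/6*1 = -1/6 ≈ -0.16667)
O(u) = -sqrt(u)/6
(120 + O(4))**2 = (120 - sqrt(4)/6)**2 = (120 - 1/6*2)**2 = (120 - 1/3)**2 = (359/3)**2 = 128881/9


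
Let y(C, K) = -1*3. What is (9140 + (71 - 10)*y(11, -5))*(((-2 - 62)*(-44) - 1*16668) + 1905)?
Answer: -107009279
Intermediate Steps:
y(C, K) = -3
(9140 + (71 - 10)*y(11, -5))*(((-2 - 62)*(-44) - 1*16668) + 1905) = (9140 + (71 - 10)*(-3))*(((-2 - 62)*(-44) - 1*16668) + 1905) = (9140 + 61*(-3))*((-64*(-44) - 16668) + 1905) = (9140 - 183)*((2816 - 16668) + 1905) = 8957*(-13852 + 1905) = 8957*(-11947) = -107009279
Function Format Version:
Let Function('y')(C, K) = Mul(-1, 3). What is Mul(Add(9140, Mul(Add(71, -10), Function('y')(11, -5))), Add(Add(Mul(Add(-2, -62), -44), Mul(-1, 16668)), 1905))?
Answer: -107009279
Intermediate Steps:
Function('y')(C, K) = -3
Mul(Add(9140, Mul(Add(71, -10), Function('y')(11, -5))), Add(Add(Mul(Add(-2, -62), -44), Mul(-1, 16668)), 1905)) = Mul(Add(9140, Mul(Add(71, -10), -3)), Add(Add(Mul(Add(-2, -62), -44), Mul(-1, 16668)), 1905)) = Mul(Add(9140, Mul(61, -3)), Add(Add(Mul(-64, -44), -16668), 1905)) = Mul(Add(9140, -183), Add(Add(2816, -16668), 1905)) = Mul(8957, Add(-13852, 1905)) = Mul(8957, -11947) = -107009279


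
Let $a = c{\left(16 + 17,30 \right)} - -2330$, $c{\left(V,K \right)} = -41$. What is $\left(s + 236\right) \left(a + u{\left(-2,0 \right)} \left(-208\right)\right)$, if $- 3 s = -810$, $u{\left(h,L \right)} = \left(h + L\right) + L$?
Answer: $1368730$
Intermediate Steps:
$u{\left(h,L \right)} = h + 2 L$ ($u{\left(h,L \right)} = \left(L + h\right) + L = h + 2 L$)
$s = 270$ ($s = \left(- \frac{1}{3}\right) \left(-810\right) = 270$)
$a = 2289$ ($a = -41 - -2330 = -41 + 2330 = 2289$)
$\left(s + 236\right) \left(a + u{\left(-2,0 \right)} \left(-208\right)\right) = \left(270 + 236\right) \left(2289 + \left(-2 + 2 \cdot 0\right) \left(-208\right)\right) = 506 \left(2289 + \left(-2 + 0\right) \left(-208\right)\right) = 506 \left(2289 - -416\right) = 506 \left(2289 + 416\right) = 506 \cdot 2705 = 1368730$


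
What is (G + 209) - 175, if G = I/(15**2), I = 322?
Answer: 7972/225 ≈ 35.431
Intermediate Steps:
G = 322/225 (G = 322/(15**2) = 322/225 ≈ 1.4311)
(G + 209) - 175 = (322/225 + 209) - 175 = 47347/225 - 175 = 7972/225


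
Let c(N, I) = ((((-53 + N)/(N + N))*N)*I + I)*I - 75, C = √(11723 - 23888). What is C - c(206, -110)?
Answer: -937675 + I*√12165 ≈ -9.3768e+5 + 110.3*I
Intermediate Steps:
C = I*√12165 (C = √(-12165) = I*√12165 ≈ 110.3*I)
c(N, I) = -75 + I*(I + I*(-53/2 + N/2)) (c(N, I) = ((((-53 + N)/((2*N)))*N)*I + I)*I - 75 = ((((-53 + N)*(1/(2*N)))*N)*I + I)*I - 75 = ((((-53 + N)/(2*N))*N)*I + I)*I - 75 = ((-53/2 + N/2)*I + I)*I - 75 = (I*(-53/2 + N/2) + I)*I - 75 = (I + I*(-53/2 + N/2))*I - 75 = I*(I + I*(-53/2 + N/2)) - 75 = -75 + I*(I + I*(-53/2 + N/2)))
C - c(206, -110) = I*√12165 - (-75 - 51/2*(-110)² + (½)*206*(-110)²) = I*√12165 - (-75 - 51/2*12100 + (½)*206*12100) = I*√12165 - (-75 - 308550 + 1246300) = I*√12165 - 1*937675 = I*√12165 - 937675 = -937675 + I*√12165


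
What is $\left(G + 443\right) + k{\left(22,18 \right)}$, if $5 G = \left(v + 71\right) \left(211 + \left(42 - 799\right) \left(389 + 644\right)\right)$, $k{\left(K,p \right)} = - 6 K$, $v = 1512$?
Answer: $-247508071$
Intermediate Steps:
$G = -247508382$ ($G = \frac{\left(1512 + 71\right) \left(211 + \left(42 - 799\right) \left(389 + 644\right)\right)}{5} = \frac{1583 \left(211 - 781981\right)}{5} = \frac{1583 \left(-781770\right)}{5} = \frac{1}{5} \left(-1237541910\right) = -247508382$)
$\left(G + 443\right) + k{\left(22,18 \right)} = \left(-247508382 + 443\right) - 132 = -247507939 - 132 = -247508071$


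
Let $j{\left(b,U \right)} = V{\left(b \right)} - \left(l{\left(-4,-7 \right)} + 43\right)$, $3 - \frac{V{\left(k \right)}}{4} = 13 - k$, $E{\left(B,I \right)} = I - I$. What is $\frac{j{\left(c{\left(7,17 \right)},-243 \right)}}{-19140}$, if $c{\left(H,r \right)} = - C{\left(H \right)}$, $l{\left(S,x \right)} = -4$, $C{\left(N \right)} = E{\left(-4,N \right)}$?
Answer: $\frac{79}{19140} \approx 0.0041275$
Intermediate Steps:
$E{\left(B,I \right)} = 0$
$C{\left(N \right)} = 0$
$V{\left(k \right)} = -40 + 4 k$ ($V{\left(k \right)} = 12 - 4 \left(13 - k\right) = 12 + \left(-52 + 4 k\right) = -40 + 4 k$)
$c{\left(H,r \right)} = 0$ ($c{\left(H,r \right)} = \left(-1\right) 0 = 0$)
$j{\left(b,U \right)} = -79 + 4 b$ ($j{\left(b,U \right)} = \left(-40 + 4 b\right) - \left(-4 + 43\right) = \left(-40 + 4 b\right) - 39 = -79 + 4 b$)
$\frac{j{\left(c{\left(7,17 \right)},-243 \right)}}{-19140} = \frac{-79 + 4 \cdot 0}{-19140} = \left(-79 + 0\right) \left(- \frac{1}{19140}\right) = \left(-79\right) \left(- \frac{1}{19140}\right) = \frac{79}{19140}$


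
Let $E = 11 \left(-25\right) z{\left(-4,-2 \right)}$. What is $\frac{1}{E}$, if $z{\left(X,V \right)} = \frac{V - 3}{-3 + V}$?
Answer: $- \frac{1}{275} \approx -0.0036364$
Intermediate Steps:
$z{\left(X,V \right)} = 1$ ($z{\left(X,V \right)} = \frac{-3 + V}{-3 + V} = 1$)
$E = -275$ ($E = 11 \left(-25\right) 1 = \left(-275\right) 1 = -275$)
$\frac{1}{E} = \frac{1}{-275} = - \frac{1}{275}$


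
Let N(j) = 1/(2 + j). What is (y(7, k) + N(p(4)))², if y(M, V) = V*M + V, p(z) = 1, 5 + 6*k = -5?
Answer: 169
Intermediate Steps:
k = -5/3 (k = -⅚ + (⅙)*(-5) = -⅚ - ⅚ = -5/3 ≈ -1.6667)
y(M, V) = V + M*V (y(M, V) = M*V + V = V + M*V)
(y(7, k) + N(p(4)))² = (-5*(1 + 7)/3 + 1/(2 + 1))² = (-5/3*8 + 1/3)² = (-40/3 + ⅓)² = (-13)² = 169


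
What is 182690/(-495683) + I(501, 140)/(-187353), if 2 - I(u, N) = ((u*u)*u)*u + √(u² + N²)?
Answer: 31228739287850747/92867697099 + √270601/187353 ≈ 3.3627e+5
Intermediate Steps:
I(u, N) = 2 - u⁴ - √(N² + u²) (I(u, N) = 2 - (((u*u)*u)*u + √(u² + N²)) = 2 - ((u²*u)*u + √(N² + u²)) = 2 - (u³*u + √(N² + u²)) = 2 - (u⁴ + √(N² + u²)) = 2 + (-u⁴ - √(N² + u²)) = 2 - u⁴ - √(N² + u²))
182690/(-495683) + I(501, 140)/(-187353) = 182690/(-495683) + (2 - 1*501⁴ - √(140² + 501²))/(-187353) = 182690*(-1/495683) + (2 - 1*63001502001 - √(19600 + 251001))*(-1/187353) = -182690/495683 + (2 - 63001502001 - √270601)*(-1/187353) = -182690/495683 + (-63001501999 - √270601)*(-1/187353) = -182690/495683 + (63001501999/187353 + √270601/187353) = 31228739287850747/92867697099 + √270601/187353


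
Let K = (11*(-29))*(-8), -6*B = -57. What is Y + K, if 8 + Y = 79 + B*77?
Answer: 6709/2 ≈ 3354.5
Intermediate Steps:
B = 19/2 (B = -1/6*(-57) = 19/2 ≈ 9.5000)
Y = 1605/2 (Y = -8 + (79 + (19/2)*77) = -8 + (79 + 1463/2) = -8 + 1621/2 = 1605/2 ≈ 802.50)
K = 2552 (K = -319*(-8) = 2552)
Y + K = 1605/2 + 2552 = 6709/2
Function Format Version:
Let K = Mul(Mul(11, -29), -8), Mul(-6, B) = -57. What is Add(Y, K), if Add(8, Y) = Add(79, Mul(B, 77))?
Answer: Rational(6709, 2) ≈ 3354.5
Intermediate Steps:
B = Rational(19, 2) (B = Mul(Rational(-1, 6), -57) = Rational(19, 2) ≈ 9.5000)
Y = Rational(1605, 2) (Y = Add(-8, Add(79, Mul(Rational(19, 2), 77))) = Add(-8, Add(79, Rational(1463, 2))) = Add(-8, Rational(1621, 2)) = Rational(1605, 2) ≈ 802.50)
K = 2552 (K = Mul(-319, -8) = 2552)
Add(Y, K) = Add(Rational(1605, 2), 2552) = Rational(6709, 2)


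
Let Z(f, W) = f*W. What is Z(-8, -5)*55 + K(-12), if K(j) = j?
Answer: 2188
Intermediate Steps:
Z(f, W) = W*f
Z(-8, -5)*55 + K(-12) = -5*(-8)*55 - 12 = 40*55 - 12 = 2200 - 12 = 2188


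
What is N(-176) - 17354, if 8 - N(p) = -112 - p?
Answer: -17410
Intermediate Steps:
N(p) = 120 + p (N(p) = 8 - (-112 - p) = 8 + (112 + p) = 120 + p)
N(-176) - 17354 = (120 - 176) - 17354 = -56 - 17354 = -17410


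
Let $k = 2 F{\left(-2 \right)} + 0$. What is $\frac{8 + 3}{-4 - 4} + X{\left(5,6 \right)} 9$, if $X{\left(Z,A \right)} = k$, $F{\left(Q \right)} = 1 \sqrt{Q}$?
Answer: $- \frac{11}{8} + 18 i \sqrt{2} \approx -1.375 + 25.456 i$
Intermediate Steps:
$F{\left(Q \right)} = \sqrt{Q}$
$k = 2 i \sqrt{2}$ ($k = 2 \sqrt{-2} + 0 = 2 i \sqrt{2} + 0 = 2 i \sqrt{2} \approx 2.8284 i$)
$X{\left(Z,A \right)} = 2 i \sqrt{2}$
$\frac{8 + 3}{-4 - 4} + X{\left(5,6 \right)} 9 = \frac{8 + 3}{-4 - 4} + 2 i \sqrt{2} \cdot 9 = \frac{11}{-8} + 18 i \sqrt{2} = 11 \left(- \frac{1}{8}\right) + 18 i \sqrt{2} = - \frac{11}{8} + 18 i \sqrt{2}$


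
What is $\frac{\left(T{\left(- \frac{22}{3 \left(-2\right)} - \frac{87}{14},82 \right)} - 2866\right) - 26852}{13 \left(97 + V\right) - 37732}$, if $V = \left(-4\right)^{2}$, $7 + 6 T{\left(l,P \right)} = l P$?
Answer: $\frac{1874501}{2284569} \approx 0.82051$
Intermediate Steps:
$T{\left(l,P \right)} = - \frac{7}{6} + \frac{P l}{6}$ ($T{\left(l,P \right)} = - \frac{7}{6} + \frac{l P}{6} = - \frac{7}{6} + \frac{P l}{6}$)
$V = 16$
$\frac{\left(T{\left(- \frac{22}{3 \left(-2\right)} - \frac{87}{14},82 \right)} - 2866\right) - 26852}{13 \left(97 + V\right) - 37732} = \frac{\left(\left(- \frac{7}{6} + \frac{1}{6} \cdot 82 \left(- \frac{22}{3 \left(-2\right)} - \frac{87}{14}\right)\right) - 2866\right) - 26852}{13 \left(97 + 16\right) - 37732} = \frac{\left(\left(- \frac{7}{6} + \frac{1}{6} \cdot 82 \left(- \frac{22}{-6} - \frac{87}{14}\right)\right) - 2866\right) - 26852}{13 \cdot 113 - 37732} = \frac{\left(\left(- \frac{7}{6} + \frac{1}{6} \cdot 82 \left(\left(-22\right) \left(- \frac{1}{6}\right) - \frac{87}{14}\right)\right) - 2866\right) - 26852}{1469 - 37732} = \frac{\left(\left(- \frac{7}{6} + \frac{1}{6} \cdot 82 \left(\frac{11}{3} - \frac{87}{14}\right)\right) - 2866\right) - 26852}{-36263} = \left(\left(\left(- \frac{7}{6} + \frac{1}{6} \cdot 82 \left(- \frac{107}{42}\right)\right) - 2866\right) - 26852\right) \left(- \frac{1}{36263}\right) = \left(\left(\left(- \frac{7}{6} - \frac{4387}{126}\right) - 2866\right) - 26852\right) \left(- \frac{1}{36263}\right) = \left(\left(- \frac{2267}{63} - 2866\right) - 26852\right) \left(- \frac{1}{36263}\right) = \left(- \frac{182825}{63} - 26852\right) \left(- \frac{1}{36263}\right) = \left(- \frac{1874501}{63}\right) \left(- \frac{1}{36263}\right) = \frac{1874501}{2284569}$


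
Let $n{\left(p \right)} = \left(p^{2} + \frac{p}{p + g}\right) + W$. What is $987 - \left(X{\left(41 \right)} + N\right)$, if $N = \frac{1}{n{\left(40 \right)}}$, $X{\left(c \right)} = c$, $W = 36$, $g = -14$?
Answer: $\frac{20138435}{21288} \approx 946.0$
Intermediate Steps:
$n{\left(p \right)} = 36 + p^{2} + \frac{p}{-14 + p}$ ($n{\left(p \right)} = \left(p^{2} + \frac{p}{p - 14}\right) + 36 = \left(p^{2} + \frac{p}{-14 + p}\right) + 36 = 36 + p^{2} + \frac{p}{-14 + p}$)
$N = \frac{13}{21288}$ ($N = \frac{1}{\frac{1}{-14 + 40} \left(-504 + 40^{3} - 14 \cdot 40^{2} + 37 \cdot 40\right)} = \frac{1}{\frac{1}{26} \left(-504 + 64000 - 22400 + 1480\right)} = \frac{1}{\frac{1}{26} \cdot 42576} = \frac{1}{\frac{21288}{13}} = \frac{13}{21288} \approx 0.00061067$)
$987 - \left(X{\left(41 \right)} + N\right) = 987 - \left(41 + \frac{13}{21288}\right) = 987 - \frac{872821}{21288} = \frac{20138435}{21288}$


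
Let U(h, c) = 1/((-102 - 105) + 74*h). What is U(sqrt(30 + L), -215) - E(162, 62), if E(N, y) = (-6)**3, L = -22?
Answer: 207351/959 + 148*sqrt(2)/959 ≈ 216.43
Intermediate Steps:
E(N, y) = -216
U(h, c) = 1/(-207 + 74*h)
U(sqrt(30 + L), -215) - E(162, 62) = 1/(-207 + 74*sqrt(30 - 22)) - 1*(-216) = 1/(-207 + 74*sqrt(8)) + 216 = 1/(-207 + 74*(2*sqrt(2))) + 216 = 1/(-207 + 148*sqrt(2)) + 216 = 216 + 1/(-207 + 148*sqrt(2))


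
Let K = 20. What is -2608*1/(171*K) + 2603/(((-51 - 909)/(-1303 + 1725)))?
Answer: -6265429/5472 ≈ -1145.0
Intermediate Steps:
-2608*1/(171*K) + 2603/(((-51 - 909)/(-1303 + 1725))) = -2608/(20*171) + 2603/(((-51 - 909)/(-1303 + 1725))) = -2608/3420 + 2603/((-960/422)) = -2608*1/3420 + 2603/((-960*1/422)) = -652/855 + 2603/(-480/211) = -652/855 + 2603*(-211/480) = -652/855 - 549233/480 = -6265429/5472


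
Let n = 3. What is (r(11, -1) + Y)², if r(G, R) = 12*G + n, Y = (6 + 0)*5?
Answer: 27225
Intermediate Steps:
Y = 30 (Y = 6*5 = 30)
r(G, R) = 3 + 12*G (r(G, R) = 12*G + 3 = 3 + 12*G)
(r(11, -1) + Y)² = ((3 + 12*11) + 30)² = ((3 + 132) + 30)² = (135 + 30)² = 165² = 27225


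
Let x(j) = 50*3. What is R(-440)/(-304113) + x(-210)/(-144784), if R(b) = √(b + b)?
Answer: -75/72392 - 4*I*√55/304113 ≈ -0.001036 - 9.7545e-5*I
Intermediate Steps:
x(j) = 150
R(b) = √2*√b (R(b) = √(2*b) = √2*√b)
R(-440)/(-304113) + x(-210)/(-144784) = (√2*√(-440))/(-304113) + 150/(-144784) = (√2*(2*I*√110))*(-1/304113) + 150*(-1/144784) = (4*I*√55)*(-1/304113) - 75/72392 = -4*I*√55/304113 - 75/72392 = -75/72392 - 4*I*√55/304113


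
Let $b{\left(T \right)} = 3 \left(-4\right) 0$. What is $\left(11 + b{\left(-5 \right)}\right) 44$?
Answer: $484$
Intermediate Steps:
$b{\left(T \right)} = 0$ ($b{\left(T \right)} = \left(-12\right) 0 = 0$)
$\left(11 + b{\left(-5 \right)}\right) 44 = \left(11 + 0\right) 44 = 11 \cdot 44 = 484$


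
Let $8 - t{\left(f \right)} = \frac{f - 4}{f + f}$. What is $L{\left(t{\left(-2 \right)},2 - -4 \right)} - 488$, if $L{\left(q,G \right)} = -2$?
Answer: $-490$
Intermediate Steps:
$t{\left(f \right)} = 8 - \frac{-4 + f}{2 f}$ ($t{\left(f \right)} = 8 - \frac{f - 4}{f + f} = 8 - \frac{-4 + f}{2 f}$)
$L{\left(t{\left(-2 \right)},2 - -4 \right)} - 488 = -2 - 488 = -490$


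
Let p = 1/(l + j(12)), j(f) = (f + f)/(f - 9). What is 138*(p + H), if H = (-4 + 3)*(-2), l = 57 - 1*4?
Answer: 16974/61 ≈ 278.26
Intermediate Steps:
l = 53 (l = 57 - 4 = 53)
j(f) = 2*f/(-9 + f) (j(f) = (2*f)/(-9 + f) = 2*f/(-9 + f))
p = 1/61 (p = 1/(53 + 2*12/(-9 + 12)) = 1/(53 + 2*12/3) = 1/(53 + 2*12*(1/3)) = 1/(53 + 8) = 1/61 ≈ 0.016393)
H = 2 (H = -1*(-2) = 2)
138*(p + H) = 138*(1/61 + 2) = 138*(123/61) = 16974/61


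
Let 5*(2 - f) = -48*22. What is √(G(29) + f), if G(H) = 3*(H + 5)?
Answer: 2*√1970/5 ≈ 17.754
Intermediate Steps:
G(H) = 15 + 3*H (G(H) = 3*(5 + H) = 15 + 3*H)
f = 1066/5 (f = 2 - (-48)*22/5 = 2 - ⅕*(-1056) = 2 + 1056/5 = 1066/5 ≈ 213.20)
√(G(29) + f) = √((15 + 3*29) + 1066/5) = √((15 + 87) + 1066/5) = √(102 + 1066/5) = √(1576/5) = 2*√1970/5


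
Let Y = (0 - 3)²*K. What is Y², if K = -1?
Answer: 81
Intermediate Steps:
Y = -9 (Y = (0 - 3)²*(-1) = (-3)²*(-1) = 9*(-1) = -9)
Y² = (-9)² = 81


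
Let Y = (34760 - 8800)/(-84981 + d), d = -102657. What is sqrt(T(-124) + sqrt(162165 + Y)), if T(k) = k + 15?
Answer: sqrt(-7929078669 + 8529*sqrt(11796494911545))/8529 ≈ 17.138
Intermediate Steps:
Y = -1180/8529 (Y = (34760 - 8800)/(-84981 - 102657) = 25960/(-187638) = 25960*(-1/187638) = -1180/8529 ≈ -0.13835)
T(k) = 15 + k
sqrt(T(-124) + sqrt(162165 + Y)) = sqrt((15 - 124) + sqrt(162165 - 1180/8529)) = sqrt(-109 + sqrt(1383104105/8529)) = sqrt(-109 + sqrt(11796494911545)/8529)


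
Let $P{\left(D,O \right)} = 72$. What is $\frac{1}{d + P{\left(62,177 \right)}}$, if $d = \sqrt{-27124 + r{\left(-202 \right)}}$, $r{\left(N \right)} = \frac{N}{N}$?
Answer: $\frac{24}{10769} - \frac{i \sqrt{27123}}{32307} \approx 0.0022286 - 0.0050977 i$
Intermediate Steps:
$r{\left(N \right)} = 1$
$d = i \sqrt{27123}$ ($d = \sqrt{-27124 + 1} = \sqrt{-27123} = i \sqrt{27123} \approx 164.69 i$)
$\frac{1}{d + P{\left(62,177 \right)}} = \frac{1}{i \sqrt{27123} + 72} = \frac{1}{72 + i \sqrt{27123}}$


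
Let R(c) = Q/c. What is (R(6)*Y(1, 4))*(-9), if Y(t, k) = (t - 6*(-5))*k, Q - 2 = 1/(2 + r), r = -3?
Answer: -186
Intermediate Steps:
Q = 1 (Q = 2 + 1/(2 - 3) = 2 + 1/(-1) = 2 - 1 = 1)
Y(t, k) = k*(30 + t) (Y(t, k) = (t - 1*(-30))*k = (t + 30)*k = (30 + t)*k = k*(30 + t))
R(c) = 1/c
(R(6)*Y(1, 4))*(-9) = ((4*(30 + 1))/6)*(-9) = ((4*31)/6)*(-9) = ((1/6)*124)*(-9) = (62/3)*(-9) = -186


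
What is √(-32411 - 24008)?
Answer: I*√56419 ≈ 237.53*I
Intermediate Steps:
√(-32411 - 24008) = √(-56419) = I*√56419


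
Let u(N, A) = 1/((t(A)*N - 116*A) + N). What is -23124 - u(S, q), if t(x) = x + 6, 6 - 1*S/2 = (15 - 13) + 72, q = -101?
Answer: -566538001/24500 ≈ -23124.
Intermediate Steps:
S = -136 (S = 12 - 2*((15 - 13) + 72) = 12 - 2*(2 + 72) = 12 - 2*74 = 12 - 148 = -136)
t(x) = 6 + x
u(N, A) = 1/(N - 116*A + N*(6 + A)) (u(N, A) = 1/(((6 + A)*N - 116*A) + N) = 1/((N*(6 + A) - 116*A) + N) = 1/((-116*A + N*(6 + A)) + N) = 1/(N - 116*A + N*(6 + A)))
-23124 - u(S, q) = -23124 - 1/(-136 - 116*(-101) - 136*(6 - 101)) = -23124 - 1/(-136 + 11716 - 136*(-95)) = -23124 - 1/(-136 + 11716 + 12920) = -23124 - 1/24500 = -566538001/24500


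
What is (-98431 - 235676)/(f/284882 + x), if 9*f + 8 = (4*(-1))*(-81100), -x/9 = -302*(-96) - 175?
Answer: 428314816683/332482343861 ≈ 1.2882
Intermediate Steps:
x = -259353 (x = -9*(-302*(-96) - 175) = -9*(28992 - 175) = -9*28817 = -259353)
f = 324392/9 (f = -8/9 + ((4*(-1))*(-81100))/9 = -8/9 + (-4*(-81100))/9 = -8/9 + (1/9)*324400 = -8/9 + 324400/9 = 324392/9 ≈ 36044.)
(-98431 - 235676)/(f/284882 + x) = (-98431 - 235676)/((324392/9)/284882 - 259353) = -334107/((324392/9)*(1/284882) - 259353) = -334107/(162196/1281969 - 259353) = -334107/(-332482343861/1281969) = -334107*(-1281969/332482343861) = 428314816683/332482343861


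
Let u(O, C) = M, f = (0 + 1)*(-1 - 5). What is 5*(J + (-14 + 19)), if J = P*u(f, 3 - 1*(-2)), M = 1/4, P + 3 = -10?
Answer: 35/4 ≈ 8.7500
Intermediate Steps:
f = -6 (f = 1*(-6) = -6)
P = -13 (P = -3 - 10 = -13)
M = 1/4 ≈ 0.25000
u(O, C) = 1/4
J = -13/4 (J = -13*1/4 = -13/4 ≈ -3.2500)
5*(J + (-14 + 19)) = 5*(-13/4 + (-14 + 19)) = 5*(-13/4 + 5) = 5*(7/4) = 35/4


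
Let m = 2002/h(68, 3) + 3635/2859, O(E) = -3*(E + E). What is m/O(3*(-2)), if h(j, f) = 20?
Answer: 2898209/1029240 ≈ 2.8159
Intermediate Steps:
O(E) = -6*E
m = 2898209/28590 (m = 2002/20 + 3635/2859 = 2002*(1/20) + 3635*(1/2859) = 1001/10 + 3635/2859 = 2898209/28590 ≈ 101.37)
m/O(3*(-2)) = 2898209/(28590*((-18*(-2)))) = 2898209/(28590*((-6*(-6)))) = (2898209/28590)/36 = (2898209/28590)*(1/36) = 2898209/1029240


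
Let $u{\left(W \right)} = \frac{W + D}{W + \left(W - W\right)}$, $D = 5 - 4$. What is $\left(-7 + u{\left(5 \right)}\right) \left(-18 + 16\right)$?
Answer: $\frac{58}{5} \approx 11.6$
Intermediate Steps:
$D = 1$ ($D = 5 - 4 = 1$)
$u{\left(W \right)} = \frac{1 + W}{W}$ ($u{\left(W \right)} = \frac{W + 1}{W + \left(W - W\right)} = \frac{1 + W}{W + 0} = \frac{1 + W}{W}$)
$\left(-7 + u{\left(5 \right)}\right) \left(-18 + 16\right) = \left(-7 + \frac{1 + 5}{5}\right) \left(-18 + 16\right) = \left(-7 + \frac{1}{5} \cdot 6\right) \left(-2\right) = \left(-7 + \frac{6}{5}\right) \left(-2\right) = \left(- \frac{29}{5}\right) \left(-2\right) = \frac{58}{5}$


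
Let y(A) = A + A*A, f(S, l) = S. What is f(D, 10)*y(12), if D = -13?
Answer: -2028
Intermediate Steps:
y(A) = A + A**2
f(D, 10)*y(12) = -156*(1 + 12) = -156*13 = -13*156 = -2028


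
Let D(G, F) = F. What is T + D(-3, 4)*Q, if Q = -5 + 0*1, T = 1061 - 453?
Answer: 588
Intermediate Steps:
T = 608
Q = -5 (Q = -5 + 0 = -5)
T + D(-3, 4)*Q = 608 + 4*(-5) = 608 - 20 = 588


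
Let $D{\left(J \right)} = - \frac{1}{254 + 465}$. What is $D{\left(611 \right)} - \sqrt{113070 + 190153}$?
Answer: $- \frac{1}{719} - \sqrt{303223} \approx -550.66$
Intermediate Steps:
$D{\left(J \right)} = - \frac{1}{719}$
$D{\left(611 \right)} - \sqrt{113070 + 190153} = - \frac{1}{719} - \sqrt{113070 + 190153} = - \frac{1}{719} - \sqrt{303223}$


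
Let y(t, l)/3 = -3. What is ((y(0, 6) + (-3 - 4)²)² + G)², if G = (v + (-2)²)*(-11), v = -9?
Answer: 2739025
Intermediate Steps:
G = 55 (G = (-9 + (-2)²)*(-11) = (-9 + 4)*(-11) = -5*(-11) = 55)
y(t, l) = -9 (y(t, l) = 3*(-3) = -9)
((y(0, 6) + (-3 - 4)²)² + G)² = ((-9 + (-3 - 4)²)² + 55)² = ((-9 + (-7)²)² + 55)² = ((-9 + 49)² + 55)² = (40² + 55)² = (1600 + 55)² = 1655² = 2739025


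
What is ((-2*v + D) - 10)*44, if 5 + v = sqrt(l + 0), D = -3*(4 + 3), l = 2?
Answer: -924 - 88*sqrt(2) ≈ -1048.5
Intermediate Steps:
D = -21 (D = -3*7 = -21)
v = -5 + sqrt(2) (v = -5 + sqrt(2 + 0) = -5 + sqrt(2) ≈ -3.5858)
((-2*v + D) - 10)*44 = ((-2*(-5 + sqrt(2)) - 21) - 10)*44 = (((10 - 2*sqrt(2)) - 21) - 10)*44 = ((-11 - 2*sqrt(2)) - 10)*44 = (-21 - 2*sqrt(2))*44 = -924 - 88*sqrt(2)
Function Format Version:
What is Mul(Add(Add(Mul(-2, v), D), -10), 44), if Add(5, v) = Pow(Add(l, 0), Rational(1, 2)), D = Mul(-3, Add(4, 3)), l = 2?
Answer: Add(-924, Mul(-88, Pow(2, Rational(1, 2)))) ≈ -1048.5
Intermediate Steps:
D = -21 (D = Mul(-3, 7) = -21)
v = Add(-5, Pow(2, Rational(1, 2))) (v = Add(-5, Pow(Add(2, 0), Rational(1, 2))) = Add(-5, Pow(2, Rational(1, 2))) ≈ -3.5858)
Mul(Add(Add(Mul(-2, v), D), -10), 44) = Mul(Add(Add(Mul(-2, Add(-5, Pow(2, Rational(1, 2)))), -21), -10), 44) = Mul(Add(Add(Add(10, Mul(-2, Pow(2, Rational(1, 2)))), -21), -10), 44) = Mul(Add(Add(-11, Mul(-2, Pow(2, Rational(1, 2)))), -10), 44) = Mul(Add(-21, Mul(-2, Pow(2, Rational(1, 2)))), 44) = Add(-924, Mul(-88, Pow(2, Rational(1, 2))))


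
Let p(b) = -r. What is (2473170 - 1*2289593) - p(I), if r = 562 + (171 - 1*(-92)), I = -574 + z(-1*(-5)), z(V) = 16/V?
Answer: 184402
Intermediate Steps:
I = -2854/5 (I = -574 + 16/((-1*(-5))) = -574 + 16/5 = -2854/5 ≈ -570.80)
r = 825 (r = 562 + (171 + 92) = 562 + 263 = 825)
p(b) = -825 (p(b) = -1*825 = -825)
(2473170 - 1*2289593) - p(I) = (2473170 - 1*2289593) - 1*(-825) = (2473170 - 2289593) + 825 = 183577 + 825 = 184402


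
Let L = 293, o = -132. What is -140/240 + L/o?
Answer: -185/66 ≈ -2.8030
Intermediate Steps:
-140/240 + L/o = -140/240 + 293/(-132) = -140*1/240 + 293*(-1/132) = -7/12 - 293/132 = -185/66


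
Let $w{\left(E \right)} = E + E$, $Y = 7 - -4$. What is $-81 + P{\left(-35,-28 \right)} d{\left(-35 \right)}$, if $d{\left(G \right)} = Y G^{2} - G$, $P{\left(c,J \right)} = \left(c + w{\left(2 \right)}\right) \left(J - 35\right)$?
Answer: $26384949$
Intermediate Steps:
$Y = 11$ ($Y = 7 + 4 = 11$)
$w{\left(E \right)} = 2 E$
$P{\left(c,J \right)} = \left(-35 + J\right) \left(4 + c\right)$ ($P{\left(c,J \right)} = \left(c + 2 \cdot 2\right) \left(J - 35\right) = \left(c + 4\right) \left(-35 + J\right) = \left(4 + c\right) \left(-35 + J\right) = \left(-35 + J\right) \left(4 + c\right)$)
$d{\left(G \right)} = - G + 11 G^{2}$ ($d{\left(G \right)} = 11 G^{2} - G = - G + 11 G^{2}$)
$-81 + P{\left(-35,-28 \right)} d{\left(-35 \right)} = -81 + \left(-140 - -1225 + 4 \left(-28\right) - -980\right) \left(- 35 \left(-1 + 11 \left(-35\right)\right)\right) = -81 + \left(-140 + 1225 - 112 + 980\right) \left(- 35 \left(-1 - 385\right)\right) = -81 + 1953 \left(\left(-35\right) \left(-386\right)\right) = -81 + 1953 \cdot 13510 = -81 + 26385030 = 26384949$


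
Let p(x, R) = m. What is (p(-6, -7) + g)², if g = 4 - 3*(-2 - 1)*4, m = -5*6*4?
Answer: 6400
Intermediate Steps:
m = -120 (m = -30*4 = -120)
p(x, R) = -120
g = 40 (g = 4 - 3*(-3)*4 = 4 + 9*4 = 4 + 36 = 40)
(p(-6, -7) + g)² = (-120 + 40)² = (-80)² = 6400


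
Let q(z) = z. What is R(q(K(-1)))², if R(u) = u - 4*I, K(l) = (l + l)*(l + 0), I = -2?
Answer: 100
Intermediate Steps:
K(l) = 2*l² (K(l) = (2*l)*l = 2*l²)
R(u) = 8 + u (R(u) = u - 4*(-2) = u + 8 = 8 + u)
R(q(K(-1)))² = (8 + 2*(-1)²)² = (8 + 2*1)² = (8 + 2)² = 10² = 100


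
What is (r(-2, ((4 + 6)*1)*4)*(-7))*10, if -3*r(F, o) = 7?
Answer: 490/3 ≈ 163.33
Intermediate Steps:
r(F, o) = -7/3 (r(F, o) = -1/3*7 = -7/3)
(r(-2, ((4 + 6)*1)*4)*(-7))*10 = -7/3*(-7)*10 = (49/3)*10 = 490/3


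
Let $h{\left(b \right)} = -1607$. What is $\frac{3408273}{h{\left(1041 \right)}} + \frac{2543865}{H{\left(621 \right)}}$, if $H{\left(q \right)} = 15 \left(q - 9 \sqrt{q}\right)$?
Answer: $- \frac{1567934683}{867780} + \frac{169591 \sqrt{69}}{12420} \approx -1693.4$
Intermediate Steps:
$H{\left(q \right)} = - 135 \sqrt{q} + 15 q$
$\frac{3408273}{h{\left(1041 \right)}} + \frac{2543865}{H{\left(621 \right)}} = \frac{3408273}{-1607} + \frac{2543865}{- 135 \sqrt{621} + 15 \cdot 621} = 3408273 \left(- \frac{1}{1607}\right) + \frac{2543865}{- 135 \cdot 3 \sqrt{69} + 9315} = - \frac{3408273}{1607} + \frac{2543865}{- 405 \sqrt{69} + 9315} = - \frac{3408273}{1607} + \frac{2543865}{9315 - 405 \sqrt{69}}$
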